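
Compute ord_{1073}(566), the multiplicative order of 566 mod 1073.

ord(566) | φ(1073) = φ(29·37) = (29−1)·(37−1) = 28·36 = 1008 = 2^4 · 3^2 · 7.
Divisors of 1008: 1, 2, 3, 4, 6, 7, 8, 9, 12, 14, 16, 18, 21, 24, 28, 36, 42, 48, 56, 63, 72, 84, 112, 126, 144, 168, 252, 336, 504, 1008.
Compute 566^d (mod 1073) for the divisors d until we hit 1:
566^1 ≡ 566 (mod 1073)
566^2 ≡ 602 (mod 1073)
566^3 ≡ 591 (mod 1073)
566^4 ≡ 803 (mod 1073)
566^6 ≡ 556 (mod 1073)
566^7 ≡ 307 (mod 1073)
566^8 ≡ 1009 (mod 1073)
566^9 ≡ 258 (mod 1073)
566^12 ≡ 112 (mod 1073)
566^14 ≡ 898 (mod 1073)
566^16 ≡ 877 (mod 1073)
566^18 ≡ 38 (mod 1073)
566^21 ≡ 998 (mod 1073)
566^24 ≡ 741 (mod 1073)
566^28 ≡ 581 (mod 1073)
566^36 ≡ 371 (mod 1073)
566^42 ≡ 260 (mod 1073)
566^48 ≡ 778 (mod 1073)
566^56 ≡ 639 (mod 1073)
566^63 ≡ 887 (mod 1073)
566^72 ≡ 297 (mod 1073)
566^84 ≡ 1 (mod 1073) ✓
So ord_1073(566) = 84.

84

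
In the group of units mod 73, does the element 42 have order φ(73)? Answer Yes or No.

φ(73) = 73 − 1 = 72 = 2^3 · 3^2.
42 is a primitive root mod 73 iff 42^(φ(73)/q) ≢ 1 for every prime q | φ(73), i.e. q ∈ {2, 3}.
42^36 ≡ 72 (mod 73)  [q = 2: ≢ 1 ✓]
42^24 ≡ 64 (mod 73)  [q = 3: ≢ 1 ✓]
None equal 1, so ord_73(42) = 72: 42 is a primitive root.

Yes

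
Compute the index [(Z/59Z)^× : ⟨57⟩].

2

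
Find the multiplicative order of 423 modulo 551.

Since 423 ∈ (Z/551Z)^×, its order divides φ(551) = φ(19·29) = (19−1)·(29−1) = 18·28 = 504 = 2^3 · 3^2 · 7.
Divisors of 504: 1, 2, 3, 4, 6, 7, 8, 9, 12, 14, 18, 21, 24, 28, 36, 42, 56, 63, 72, 84, 126, 168, 252, 504.
Test each divisor d:
423^1 ≡ 423 (mod 551)
423^2 ≡ 405 (mod 551)
423^3 ≡ 505 (mod 551)
423^4 ≡ 378 (mod 551)
423^6 ≡ 463 (mod 551)
423^7 ≡ 244 (mod 551)
423^8 ≡ 175 (mod 551)
423^9 ≡ 191 (mod 551)
423^12 ≡ 30 (mod 551)
423^14 ≡ 28 (mod 551)
423^18 ≡ 115 (mod 551)
423^21 ≡ 220 (mod 551)
423^24 ≡ 349 (mod 551)
423^28 ≡ 233 (mod 551)
423^36 ≡ 1 (mod 551) ✓
So ord_551(423) = 36.

36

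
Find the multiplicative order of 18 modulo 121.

110

ord(18) | φ(121) = φ(11^2) = 11·(11−1) = 110 = 2 · 5 · 11.
Divisors of 110: 1, 2, 5, 10, 11, 22, 55, 110.
Compute 18^d (mod 121) for the divisors d until we hit 1:
18^1 ≡ 18
18^2 ≡ 82
18^5 ≡ 32
18^10 ≡ 56
18^11 ≡ 40
18^22 ≡ 27
18^55 ≡ 120
18^110 ≡ 1
Hence ord(18) = 110.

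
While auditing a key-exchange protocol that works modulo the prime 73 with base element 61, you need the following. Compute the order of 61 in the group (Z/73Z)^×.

36

The order of 61 must divide φ(73) = 73 − 1 = 72 = 2^3 · 3^2.
Divisors of 72: 1, 2, 3, 4, 6, 8, 9, 12, 18, 24, 36, 72.
Compute 61^d (mod 73) for the divisors d until we hit 1:
61^1 ≡ 61
61^2 ≡ 71
61^3 ≡ 24
61^4 ≡ 4
61^6 ≡ 65
61^8 ≡ 16
61^9 ≡ 27
61^12 ≡ 64
61^18 ≡ 72
61^24 ≡ 8
61^36 ≡ 1
The smallest such exponent is 36, so the order of 61 is 36.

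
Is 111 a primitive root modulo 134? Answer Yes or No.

Yes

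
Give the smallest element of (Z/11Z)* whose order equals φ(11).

2

φ(11) = 11 − 1 = 10 = 2 · 5.
Test candidates g = 2, 3, … against the prime factors q ∈ {2, 5} of φ(11): g is a generator iff g^(10/q) ≢ 1 for every such q.
g = 2: 2^5 ≡ 10; 2^2 ≡ 4 — none is 1, so 2 is a primitive root.
Hence the least primitive root of 11 is 2.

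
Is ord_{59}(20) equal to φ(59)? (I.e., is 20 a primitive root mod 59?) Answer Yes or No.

φ(59) = 59 − 1 = 58 = 2 · 29.
Test 20^(58/q) mod 59 for each prime factor q of 58:
20^29 ≡ 1 (mod 59)  [q = 2: ≡ 1 ✗]
20^2 ≡ 46 (mod 59)  [q = 29: ≢ 1 ✓]
20^29 ≡ 1 shows ord(20) | 29, strictly less than φ(59); not a primitive root.

No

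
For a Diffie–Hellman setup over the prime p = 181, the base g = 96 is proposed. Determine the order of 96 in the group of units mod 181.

By Lagrange's theorem, ord_181(96) divides φ(181) = 181 − 1 = 180 = 2^2 · 3^2 · 5.
Divisors of 180: 1, 2, 3, 4, 5, 6, 9, 10, 12, 15, 18, 20, 30, 36, 45, 60, 90, 180.
Compute 96^d (mod 181) for the divisors d until we hit 1:
96^1 ≡ 96 (mod 181)
96^2 ≡ 166 (mod 181)
96^3 ≡ 8 (mod 181)
96^4 ≡ 44 (mod 181)
96^5 ≡ 61 (mod 181)
96^6 ≡ 64 (mod 181)
96^9 ≡ 150 (mod 181)
96^10 ≡ 101 (mod 181)
96^12 ≡ 114 (mod 181)
96^15 ≡ 7 (mod 181)
96^18 ≡ 56 (mod 181)
96^20 ≡ 65 (mod 181)
96^30 ≡ 49 (mod 181)
96^36 ≡ 59 (mod 181)
96^45 ≡ 162 (mod 181)
96^60 ≡ 48 (mod 181)
96^90 ≡ 180 (mod 181)
96^180 ≡ 1 (mod 181) ✓
Hence ord(96) = 180.

180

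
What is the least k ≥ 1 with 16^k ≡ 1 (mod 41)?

5

ord(16) | φ(41) = 41 − 1 = 40 = 2^3 · 5.
Divisors of 40: 1, 2, 4, 5, 8, 10, 20, 40.
Test each divisor d:
16^1 ≡ 16 (mod 41)
16^2 ≡ 10 (mod 41)
16^4 ≡ 18 (mod 41)
16^5 ≡ 1 (mod 41) ✓
Therefore the multiplicative order of 16 modulo 41 is 5.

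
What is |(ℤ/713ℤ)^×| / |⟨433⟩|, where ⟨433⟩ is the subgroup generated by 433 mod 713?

30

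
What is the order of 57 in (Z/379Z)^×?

ord(57) | φ(379) = 379 − 1 = 378 = 2 · 3^3 · 7.
Divisors of 378: 1, 2, 3, 6, 7, 9, 14, 18, 21, 27, 42, 54, 63, 126, 189, 378.
Test each divisor d:
57^1 ≡ 57 (mod 379)
57^2 ≡ 217 (mod 379)
57^3 ≡ 241 (mod 379)
57^6 ≡ 94 (mod 379)
57^7 ≡ 52 (mod 379)
57^9 ≡ 293 (mod 379)
57^14 ≡ 51 (mod 379)
57^18 ≡ 195 (mod 379)
57^21 ≡ 378 (mod 379)
57^27 ≡ 285 (mod 379)
57^42 ≡ 1 (mod 379) ✓
Hence ord(57) = 42.

42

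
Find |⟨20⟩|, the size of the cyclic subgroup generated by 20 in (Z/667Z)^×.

154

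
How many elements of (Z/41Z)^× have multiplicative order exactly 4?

2

φ(41) = 41 − 1 = 40 = 2^3 · 5.
In a cyclic group of order 40, there are φ(d) elements of order d for each divisor d of 40, and zero for non-divisors.
4 = 2^2 divides 40, and φ(4) = 2.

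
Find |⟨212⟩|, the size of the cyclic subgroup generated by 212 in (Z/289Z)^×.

136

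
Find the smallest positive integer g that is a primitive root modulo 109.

6

φ(109) = 109 − 1 = 108 = 2^2 · 3^3.
g is a primitive root iff g^(108/q) ≢ 1 (mod 109) for each prime q ∈ {2, 3}.
g = 2: 2^54 ≡ 108; 2^36 ≡ 1 — hits 1, so not a primitive root.
g = 3: 3^54 ≡ 1 — hits 1, so not a primitive root.
g = 4: 4^54 ≡ 1 — hits 1, so not a primitive root.
g = 5: 5^54 ≡ 1 — hits 1, so not a primitive root.
g = 6: 6^54 ≡ 108; 6^36 ≡ 63 — none is 1, so 6 is a primitive root.
So 6 is the smallest generator of (Z/109Z)^×.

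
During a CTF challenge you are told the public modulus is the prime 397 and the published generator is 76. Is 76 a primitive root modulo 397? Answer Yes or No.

No

φ(397) = 397 − 1 = 396 = 2^2 · 3^2 · 11.
Test 76^(396/q) mod 397 for each prime factor q of 396:
76^198 ≡ 1 (mod 397)  [q = 2: ≡ 1 ✗]
76^132 ≡ 34 (mod 397)  [q = 3: ≢ 1 ✓]
76^36 ≡ 31 (mod 397)  [q = 11: ≢ 1 ✓]
Since 76^198 ≡ 1, the order of 76 divides 198 < 396, so 76 is not a primitive root.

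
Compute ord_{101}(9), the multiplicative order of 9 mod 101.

50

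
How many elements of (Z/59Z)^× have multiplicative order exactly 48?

φ(59) = 59 − 1 = 58 = 2 · 29.
In a cyclic group of order 58, there are φ(d) elements of order d for each divisor d of 58, and zero for non-divisors.
Here 58 is not a multiple of 48, so there are no elements of order 48.

0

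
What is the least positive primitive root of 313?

φ(313) = 313 − 1 = 312 = 2^3 · 3 · 13.
g is a primitive root iff g^(312/q) ≢ 1 (mod 313) for each prime q ∈ {2, 3, 13}.
g = 2: 2^156 ≡ 1 — hits 1, so not a primitive root.
g = 3: 3^156 ≡ 1 — hits 1, so not a primitive root.
g = 4: 4^156 ≡ 1 — hits 1, so not a primitive root.
g = 5: 5^156 ≡ 312; 5^104 ≡ 1 — hits 1, so not a primitive root.
g = 6: 6^156 ≡ 1 — hits 1, so not a primitive root.
g = 7: 7^156 ≡ 312; 7^104 ≡ 1 — hits 1, so not a primitive root.
g = 8: 8^156 ≡ 1 — hits 1, so not a primitive root.
g = 9: 9^156 ≡ 1 — hits 1, so not a primitive root.
g = 10: 10^156 ≡ 312; 10^104 ≡ 214; 10^24 ≡ 103 — none is 1, so 10 is a primitive root.
So 10 is the smallest generator of (Z/313Z)^×.

10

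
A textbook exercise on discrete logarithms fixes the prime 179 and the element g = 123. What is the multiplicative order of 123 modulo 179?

178

ord(123) | φ(179) = 179 − 1 = 178 = 2 · 89.
Divisors of 178: 1, 2, 89, 178.
Check 123^d mod 179 for each divisor in increasing order:
123^1 ≡ 123
123^2 ≡ 93
123^89 ≡ 178
123^178 ≡ 1
Hence ord(123) = 178.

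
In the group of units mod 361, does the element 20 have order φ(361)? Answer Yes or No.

No

φ(361) = φ(19^2) = 19·(19−1) = 342 = 2 · 3^2 · 19.
Test 20^(342/q) mod 361 for each prime factor q of 342:
20^171 ≡ 1 (mod 361)  [q = 2: ≡ 1 ✗]
20^114 ≡ 1 (mod 361)  [q = 3: ≡ 1 ✗]
20^18 ≡ 343 (mod 361)  [q = 19: ≢ 1 ✓]
Since 20^171 ≡ 1, the order of 20 divides 171 < 342, so 20 is not a primitive root.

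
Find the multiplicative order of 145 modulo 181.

15

ord(145) | φ(181) = 181 − 1 = 180 = 2^2 · 3^2 · 5.
Divisors of 180: 1, 2, 3, 4, 5, 6, 9, 10, 12, 15, 18, 20, 30, 36, 45, 60, 90, 180.
Evaluate successive powers at the divisors of 180:
145^1 ≡ 145 (mod 181)
145^2 ≡ 29 (mod 181)
145^3 ≡ 42 (mod 181)
145^4 ≡ 117 (mod 181)
145^5 ≡ 132 (mod 181)
145^6 ≡ 135 (mod 181)
145^9 ≡ 59 (mod 181)
145^10 ≡ 48 (mod 181)
145^12 ≡ 125 (mod 181)
145^15 ≡ 1 (mod 181) ✓
The smallest such exponent is 15, so the order of 145 is 15.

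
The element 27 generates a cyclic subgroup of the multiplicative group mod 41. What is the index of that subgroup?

5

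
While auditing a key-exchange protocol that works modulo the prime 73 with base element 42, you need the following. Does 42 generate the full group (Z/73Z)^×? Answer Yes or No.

φ(73) = 73 − 1 = 72 = 2^3 · 3^2.
It suffices to check that the order of 42 is not a proper divisor of 72: compute 42^(72/q) for q ∈ {2, 3}.
42^36 ≡ 72 (mod 73)  [q = 2: ≢ 1 ✓]
42^24 ≡ 64 (mod 73)  [q = 3: ≢ 1 ✓]
All checks pass, so 42 has order 72 and is a primitive root modulo 73.

Yes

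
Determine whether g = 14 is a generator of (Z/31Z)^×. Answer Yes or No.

φ(31) = 31 − 1 = 30 = 2 · 3 · 5.
An element g generates (Z/31Z)^× iff g^(30/q) ≢ 1 (mod 31) for each prime q ∈ {2, 3, 5}.
14^15 ≡ 1 (mod 31)  [q = 2: ≡ 1 ✗]
14^10 ≡ 25 (mod 31)  [q = 3: ≢ 1 ✓]
14^6 ≡ 8 (mod 31)  [q = 5: ≢ 1 ✓]
14^15 ≡ 1 shows ord(14) | 15, strictly less than φ(31); not a primitive root.

No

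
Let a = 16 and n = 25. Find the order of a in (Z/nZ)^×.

5

Since 16 ∈ (Z/25Z)^×, its order divides φ(25) = φ(5^2) = 5·(5−1) = 20 = 2^2 · 5.
Divisors of 20: 1, 2, 4, 5, 10, 20.
Compute 16^d (mod 25) for the divisors d until we hit 1:
16^1 ≡ 16
16^2 ≡ 6
16^4 ≡ 11
16^5 ≡ 1
So ord_25(16) = 5.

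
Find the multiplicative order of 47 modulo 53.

By Lagrange's theorem, ord_53(47) divides φ(53) = 53 − 1 = 52 = 2^2 · 13.
Divisors of 52: 1, 2, 4, 13, 26, 52.
Test each divisor d:
47^1 ≡ 47 (mod 53)
47^2 ≡ 36 (mod 53)
47^4 ≡ 24 (mod 53)
47^13 ≡ 1 (mod 53) ✓
So ord_53(47) = 13.

13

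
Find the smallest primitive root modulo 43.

3

φ(43) = 43 − 1 = 42 = 2 · 3 · 7.
g is a primitive root iff g^(42/q) ≢ 1 (mod 43) for each prime q ∈ {2, 3, 7}.
g = 2: 2^21 ≡ 42; 2^14 ≡ 1 — hits 1, so not a primitive root.
g = 3: 3^21 ≡ 42; 3^14 ≡ 36; 3^6 ≡ 41 — none is 1, so 3 is a primitive root.
The smallest primitive root modulo 43 is 3.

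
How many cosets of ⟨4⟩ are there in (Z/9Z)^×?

2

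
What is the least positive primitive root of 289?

3

φ(289) = φ(17^2) = 17·(17−1) = 272 = 2^4 · 17.
Test candidates g = 2, 3, … against the prime factors q ∈ {2, 17} of φ(289): g is a generator iff g^(272/q) ≢ 1 for every such q.
g = 2: 2^136 ≡ 1 — hits 1, so not a primitive root.
g = 3: 3^136 ≡ 288; 3^16 ≡ 171 — none is 1, so 3 is a primitive root.
Hence the least primitive root of 289 is 3.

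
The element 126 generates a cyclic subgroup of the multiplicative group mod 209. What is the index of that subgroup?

By Lagrange's theorem, ord_209(126) divides φ(209) = φ(11·19) = (11−1)·(19−1) = 10·18 = 180 = 2^2 · 3^2 · 5.
Divisors of 180: 1, 2, 3, 4, 5, 6, 9, 10, 12, 15, 18, 20, 30, 36, 45, 60, 90, 180.
Evaluate successive powers at the divisors of 180:
126^1 ≡ 126
126^2 ≡ 201
126^3 ≡ 37
126^4 ≡ 64
126^5 ≡ 122
126^6 ≡ 115
126^9 ≡ 75
126^10 ≡ 45
126^12 ≡ 58
126^15 ≡ 56
126^18 ≡ 191
126^20 ≡ 144
126^30 ≡ 1
So ord_209(126) = 30, hence |⟨126⟩| = 30.
[(Z/209Z)^× : ⟨126⟩] = 180/30 = 6.

6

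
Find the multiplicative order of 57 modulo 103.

6

ord(57) | φ(103) = 103 − 1 = 102 = 2 · 3 · 17.
Divisors of 102: 1, 2, 3, 6, 17, 34, 51, 102.
Test each divisor d:
57^1 ≡ 57
57^2 ≡ 56
57^3 ≡ 102
57^6 ≡ 1
Therefore the multiplicative order of 57 modulo 103 is 6.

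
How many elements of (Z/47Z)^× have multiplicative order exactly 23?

φ(47) = 47 − 1 = 46 = 2 · 23.
In a cyclic group of order 46, there are φ(d) elements of order d for each divisor d of 46, and zero for non-divisors.
23 | 46, and φ(23) = 23 − 1 = 22.

22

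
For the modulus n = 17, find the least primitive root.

3

φ(17) = 17 − 1 = 16 = 2^4.
Test candidates g = 2, 3, … against the prime factors q ∈ {2} of φ(17): g is a generator iff g^(16/q) ≢ 1 for every such q.
g = 2: 2^8 ≡ 1 — hits 1, so not a primitive root.
g = 3: 3^8 ≡ 16 — none is 1, so 3 is a primitive root.
So 3 is the smallest generator of (Z/17Z)^×.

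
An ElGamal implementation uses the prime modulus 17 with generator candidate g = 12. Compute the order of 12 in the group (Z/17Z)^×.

16

By Lagrange's theorem, ord_17(12) divides φ(17) = 17 − 1 = 16 = 2^4.
Divisors of 16: 1, 2, 4, 8, 16.
Compute 12^d (mod 17) for the divisors d until we hit 1:
12^1 ≡ 12 (mod 17)
12^2 ≡ 8 (mod 17)
12^4 ≡ 13 (mod 17)
12^8 ≡ 16 (mod 17)
12^16 ≡ 1 (mod 17) ✓
The smallest such exponent is 16, so the order of 12 is 16.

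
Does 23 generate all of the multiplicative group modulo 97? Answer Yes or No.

Yes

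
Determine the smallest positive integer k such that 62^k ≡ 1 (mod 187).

80

By Lagrange's theorem, ord_187(62) divides φ(187) = φ(11·17) = (11−1)·(17−1) = 10·16 = 160 = 2^5 · 5.
Divisors of 160: 1, 2, 4, 5, 8, 10, 16, 20, 32, 40, 80, 160.
Test each divisor d:
62^1 ≡ 62
62^2 ≡ 104
62^4 ≡ 157
62^5 ≡ 10
62^8 ≡ 152
62^10 ≡ 100
62^16 ≡ 103
62^20 ≡ 89
62^32 ≡ 137
62^40 ≡ 67
62^80 ≡ 1
Hence ord(62) = 80.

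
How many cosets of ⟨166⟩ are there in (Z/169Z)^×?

ord(166) | φ(169) = φ(13^2) = 13·(13−1) = 156 = 2^2 · 3 · 13.
Divisors of 156: 1, 2, 3, 4, 6, 12, 13, 26, 39, 52, 78, 156.
Compute 166^d (mod 169) for the divisors d until we hit 1:
166^1 ≡ 166 (mod 169)
166^2 ≡ 9 (mod 169)
166^3 ≡ 142 (mod 169)
166^4 ≡ 81 (mod 169)
166^6 ≡ 53 (mod 169)
166^12 ≡ 105 (mod 169)
166^13 ≡ 23 (mod 169)
166^26 ≡ 22 (mod 169)
166^39 ≡ 168 (mod 169)
166^52 ≡ 146 (mod 169)
166^78 ≡ 1 (mod 169) ✓
The order of 166 is 78, so the subgroup it generates has 78 elements.
Index = |(Z/169Z)^×| / |⟨166⟩| = 156 / 78 = 2.

2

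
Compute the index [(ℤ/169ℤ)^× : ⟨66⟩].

12

ord(66) | φ(169) = φ(13^2) = 13·(13−1) = 156 = 2^2 · 3 · 13.
Divisors of 156: 1, 2, 3, 4, 6, 12, 13, 26, 39, 52, 78, 156.
Test each divisor d:
66^1 ≡ 66 (mod 169)
66^2 ≡ 131 (mod 169)
66^3 ≡ 27 (mod 169)
66^4 ≡ 92 (mod 169)
66^6 ≡ 53 (mod 169)
66^12 ≡ 105 (mod 169)
66^13 ≡ 1 (mod 169) ✓
So ord_169(66) = 13, hence |⟨66⟩| = 13.
[(Z/169Z)^× : ⟨66⟩] = 156/13 = 12.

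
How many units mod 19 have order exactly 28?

φ(19) = 19 − 1 = 18 = 2 · 3^2.
In a cyclic group of order 18, there are φ(d) elements of order d for each divisor d of 18, and zero for non-divisors.
Here 18 is not a multiple of 28, so there are no elements of order 28.

0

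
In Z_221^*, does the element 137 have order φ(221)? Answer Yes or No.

No

221 = 13 · 17 is a product of two distinct odd primes, so (Z/221Z)^× ≅ (Z/13Z)^× × (Z/17Z)^× is not cyclic.
No primitive root modulo 221 exists; in particular 137 is not one.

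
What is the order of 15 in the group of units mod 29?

28

The order of 15 must divide φ(29) = 29 − 1 = 28 = 2^2 · 7.
Divisors of 28: 1, 2, 4, 7, 14, 28.
Compute 15^d (mod 29) for the divisors d until we hit 1:
15^1 ≡ 15 (mod 29)
15^2 ≡ 22 (mod 29)
15^4 ≡ 20 (mod 29)
15^7 ≡ 17 (mod 29)
15^14 ≡ 28 (mod 29)
15^28 ≡ 1 (mod 29) ✓
The smallest such exponent is 28, so the order of 15 is 28.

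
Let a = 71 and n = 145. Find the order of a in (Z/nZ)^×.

By Lagrange's theorem, ord_145(71) divides φ(145) = φ(5·29) = (5−1)·(29−1) = 4·28 = 112 = 2^4 · 7.
Divisors of 112: 1, 2, 4, 7, 8, 14, 16, 28, 56, 112.
Check 71^d mod 145 for each divisor in increasing order:
71^1 ≡ 71 (mod 145)
71^2 ≡ 111 (mod 145)
71^4 ≡ 141 (mod 145)
71^7 ≡ 86 (mod 145)
71^8 ≡ 16 (mod 145)
71^14 ≡ 1 (mod 145) ✓
Therefore the multiplicative order of 71 modulo 145 is 14.

14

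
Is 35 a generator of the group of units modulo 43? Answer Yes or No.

No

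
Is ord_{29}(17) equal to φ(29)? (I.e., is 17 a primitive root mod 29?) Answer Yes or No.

φ(29) = 29 − 1 = 28 = 2^2 · 7.
It suffices to check that the order of 17 is not a proper divisor of 28: compute 17^(28/q) for q ∈ {2, 7}.
17^14 ≡ 28 (mod 29)  [q = 2: ≢ 1 ✓]
17^4 ≡ 1 (mod 29)  [q = 7: ≡ 1 ✗]
Since 17^4 ≡ 1, the order of 17 divides 4 < 28, so 17 is not a primitive root.

No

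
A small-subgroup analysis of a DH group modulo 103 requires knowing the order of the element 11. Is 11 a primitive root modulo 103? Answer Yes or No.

Yes

φ(103) = 103 − 1 = 102 = 2 · 3 · 17.
Test 11^(102/q) mod 103 for each prime factor q of 102:
11^51 ≡ 102 (mod 103)  [q = 2: ≢ 1 ✓]
11^34 ≡ 56 (mod 103)  [q = 3: ≢ 1 ✓]
11^6 ≡ 64 (mod 103)  [q = 17: ≢ 1 ✓]
None equal 1, so ord_103(11) = 102: 11 is a primitive root.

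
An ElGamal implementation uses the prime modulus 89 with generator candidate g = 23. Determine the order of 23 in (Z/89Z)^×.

88

By Lagrange's theorem, ord_89(23) divides φ(89) = 89 − 1 = 88 = 2^3 · 11.
Divisors of 88: 1, 2, 4, 8, 11, 22, 44, 88.
Evaluate successive powers at the divisors of 88:
23^1 ≡ 23 (mod 89)
23^2 ≡ 84 (mod 89)
23^4 ≡ 25 (mod 89)
23^8 ≡ 2 (mod 89)
23^11 ≡ 37 (mod 89)
23^22 ≡ 34 (mod 89)
23^44 ≡ 88 (mod 89)
23^88 ≡ 1 (mod 89) ✓
Therefore the multiplicative order of 23 modulo 89 is 88.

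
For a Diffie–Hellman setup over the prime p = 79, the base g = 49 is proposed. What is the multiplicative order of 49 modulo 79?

39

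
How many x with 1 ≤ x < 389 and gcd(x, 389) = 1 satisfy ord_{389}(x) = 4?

2

φ(389) = 389 − 1 = 388 = 2^2 · 97.
In a cyclic group of order 388, there are φ(d) elements of order d for each divisor d of 388, and zero for non-divisors.
4 = 2^2 divides 388, and φ(4) = 2.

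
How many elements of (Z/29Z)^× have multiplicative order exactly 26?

φ(29) = 29 − 1 = 28 = 2^2 · 7.
(Z/29Z)^× is cyclic (|G| = 28); a cyclic group of order m has exactly φ(d) elements of each order d | m, and none otherwise.
Since 26 ∤ 28, the count is 0.

0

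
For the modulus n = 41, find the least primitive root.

6

φ(41) = 41 − 1 = 40 = 2^3 · 5.
Test candidates g = 2, 3, … against the prime factors q ∈ {2, 5} of φ(41): g is a generator iff g^(40/q) ≢ 1 for every such q.
g = 2: 2^20 ≡ 1 — hits 1, so not a primitive root.
g = 3: 3^20 ≡ 40; 3^8 ≡ 1 — hits 1, so not a primitive root.
g = 4: 4^20 ≡ 1 — hits 1, so not a primitive root.
g = 5: 5^20 ≡ 1 — hits 1, so not a primitive root.
g = 6: 6^20 ≡ 40; 6^8 ≡ 10 — none is 1, so 6 is a primitive root.
So 6 is the smallest generator of (Z/41Z)^×.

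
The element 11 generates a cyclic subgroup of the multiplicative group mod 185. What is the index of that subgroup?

Since 11 ∈ (Z/185Z)^×, its order divides φ(185) = φ(5·37) = (5−1)·(37−1) = 4·36 = 144 = 2^4 · 3^2.
Divisors of 144: 1, 2, 3, 4, 6, 8, 9, 12, 16, 18, 24, 36, 48, 72, 144.
Check 11^d mod 185 for each divisor in increasing order:
11^1 ≡ 11 (mod 185)
11^2 ≡ 121 (mod 185)
11^3 ≡ 36 (mod 185)
11^4 ≡ 26 (mod 185)
11^6 ≡ 1 (mod 185) ✓
So ord_185(11) = 6, hence |⟨11⟩| = 6.
The index is φ(185) / ord(11) = 144 / 6 = 24.

24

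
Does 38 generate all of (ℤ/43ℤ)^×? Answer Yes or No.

No

φ(43) = 43 − 1 = 42 = 2 · 3 · 7.
Test 38^(42/q) mod 43 for each prime factor q of 42:
38^21 ≡ 1 (mod 43)  [q = 2: ≡ 1 ✗]
38^14 ≡ 36 (mod 43)  [q = 3: ≢ 1 ✓]
38^6 ≡ 16 (mod 43)  [q = 7: ≢ 1 ✓]
38^21 ≡ 1 shows ord(38) | 21, strictly less than φ(43); not a primitive root.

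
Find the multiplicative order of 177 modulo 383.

382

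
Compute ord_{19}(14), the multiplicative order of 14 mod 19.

Since 14 ∈ (Z/19Z)^×, its order divides φ(19) = 19 − 1 = 18 = 2 · 3^2.
Divisors of 18: 1, 2, 3, 6, 9, 18.
Check 14^d mod 19 for each divisor in increasing order:
14^1 ≡ 14 (mod 19)
14^2 ≡ 6 (mod 19)
14^3 ≡ 8 (mod 19)
14^6 ≡ 7 (mod 19)
14^9 ≡ 18 (mod 19)
14^18 ≡ 1 (mod 19) ✓
Hence ord(14) = 18.

18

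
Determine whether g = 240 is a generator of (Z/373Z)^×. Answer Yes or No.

φ(373) = 373 − 1 = 372 = 2^2 · 3 · 31.
It suffices to check that the order of 240 is not a proper divisor of 372: compute 240^(372/q) for q ∈ {2, 3, 31}.
240^186 ≡ 372 (mod 373)  [q = 2: ≢ 1 ✓]
240^124 ≡ 1 (mod 373)  [q = 3: ≡ 1 ✗]
240^12 ≡ 86 (mod 373)  [q = 31: ≢ 1 ✓]
240^124 ≡ 1 shows ord(240) | 124, strictly less than φ(373); not a primitive root.

No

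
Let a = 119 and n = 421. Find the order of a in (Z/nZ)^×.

105

The order of 119 must divide φ(421) = 421 − 1 = 420 = 2^2 · 3 · 5 · 7.
Divisors of 420: 1, 2, 3, 4, 5, 6, 7, 10, 12, 14, 15, 20, 21, 28, 30, 35, 42, 60, 70, 84, 105, 140, 210, 420.
Evaluate successive powers at the divisors of 420:
119^1 ≡ 119 (mod 421)
119^2 ≡ 268 (mod 421)
119^3 ≡ 317 (mod 421)
119^4 ≡ 254 (mod 421)
119^5 ≡ 335 (mod 421)
119^6 ≡ 291 (mod 421)
119^7 ≡ 107 (mod 421)
119^10 ≡ 239 (mod 421)
119^12 ≡ 60 (mod 421)
119^14 ≡ 82 (mod 421)
119^15 ≡ 75 (mod 421)
119^20 ≡ 286 (mod 421)
119^21 ≡ 354 (mod 421)
119^28 ≡ 409 (mod 421)
119^30 ≡ 152 (mod 421)
119^35 ≡ 400 (mod 421)
119^42 ≡ 279 (mod 421)
119^60 ≡ 370 (mod 421)
119^70 ≡ 20 (mod 421)
119^84 ≡ 377 (mod 421)
119^105 ≡ 1 (mod 421) ✓
So ord_421(119) = 105.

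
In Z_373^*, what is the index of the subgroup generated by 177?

4

Since 177 ∈ (Z/373Z)^×, its order divides φ(373) = 373 − 1 = 372 = 2^2 · 3 · 31.
Divisors of 372: 1, 2, 3, 4, 6, 12, 31, 62, 93, 124, 186, 372.
Test each divisor d:
177^1 ≡ 177 (mod 373)
177^2 ≡ 370 (mod 373)
177^3 ≡ 215 (mod 373)
177^4 ≡ 9 (mod 373)
177^6 ≡ 346 (mod 373)
177^12 ≡ 356 (mod 373)
177^31 ≡ 88 (mod 373)
177^62 ≡ 284 (mod 373)
177^93 ≡ 1 (mod 373) ✓
The order of 177 is 93, so the subgroup it generates has 93 elements.
Index = |(Z/373Z)^×| / |⟨177⟩| = 372 / 93 = 4.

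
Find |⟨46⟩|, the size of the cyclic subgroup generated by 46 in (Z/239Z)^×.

The order of 46 must divide φ(239) = 239 − 1 = 238 = 2 · 7 · 17.
Divisors of 238: 1, 2, 7, 14, 17, 34, 119, 238.
Compute 46^d (mod 239) for the divisors d until we hit 1:
46^1 ≡ 46 (mod 239)
46^2 ≡ 204 (mod 239)
46^7 ≡ 217 (mod 239)
46^14 ≡ 6 (mod 239)
46^17 ≡ 139 (mod 239)
46^34 ≡ 201 (mod 239)
46^119 ≡ 238 (mod 239)
46^238 ≡ 1 (mod 239) ✓
The smallest such exponent is 238, so the order of 46 is 238.

238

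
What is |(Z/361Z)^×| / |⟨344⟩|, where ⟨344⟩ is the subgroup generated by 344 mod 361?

1

By Lagrange's theorem, ord_361(344) divides φ(361) = φ(19^2) = 19·(19−1) = 342 = 2 · 3^2 · 19.
Divisors of 342: 1, 2, 3, 6, 9, 18, 19, 38, 57, 114, 171, 342.
Compute 344^d (mod 361) for the divisors d until we hit 1:
344^1 ≡ 344 (mod 361)
344^2 ≡ 289 (mod 361)
344^3 ≡ 141 (mod 361)
344^6 ≡ 26 (mod 361)
344^9 ≡ 56 (mod 361)
344^18 ≡ 248 (mod 361)
344^19 ≡ 116 (mod 361)
344^38 ≡ 99 (mod 361)
344^57 ≡ 293 (mod 361)
344^114 ≡ 292 (mod 361)
344^171 ≡ 360 (mod 361)
344^342 ≡ 1 (mod 361) ✓
So ord_361(344) = 342, hence |⟨344⟩| = 342.
Index = |(Z/361Z)^×| / |⟨344⟩| = 342 / 342 = 1.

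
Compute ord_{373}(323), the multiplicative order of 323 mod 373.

124

ord(323) | φ(373) = 373 − 1 = 372 = 2^2 · 3 · 31.
Divisors of 372: 1, 2, 3, 4, 6, 12, 31, 62, 93, 124, 186, 372.
Evaluate successive powers at the divisors of 372:
323^1 ≡ 323 (mod 373)
323^2 ≡ 262 (mod 373)
323^3 ≡ 328 (mod 373)
323^4 ≡ 12 (mod 373)
323^6 ≡ 160 (mod 373)
323^12 ≡ 236 (mod 373)
323^31 ≡ 269 (mod 373)
323^62 ≡ 372 (mod 373)
323^93 ≡ 104 (mod 373)
323^124 ≡ 1 (mod 373) ✓
So ord_373(323) = 124.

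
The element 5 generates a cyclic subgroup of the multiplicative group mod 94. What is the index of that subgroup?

1

By Lagrange's theorem, ord_94(5) divides φ(94) = φ(2)·φ(47) = 1·46 = 46 = 2 · 23.
Divisors of 46: 1, 2, 23, 46.
Compute 5^d (mod 94) for the divisors d until we hit 1:
5^1 ≡ 5 (mod 94)
5^2 ≡ 25 (mod 94)
5^23 ≡ 93 (mod 94)
5^46 ≡ 1 (mod 94) ✓
Thus |⟨5⟩| = ord(5) = 46.
The index is φ(94) / ord(5) = 46 / 46 = 1.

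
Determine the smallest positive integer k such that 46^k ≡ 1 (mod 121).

110

By Lagrange's theorem, ord_121(46) divides φ(121) = φ(11^2) = 11·(11−1) = 110 = 2 · 5 · 11.
Divisors of 110: 1, 2, 5, 10, 11, 22, 55, 110.
Compute 46^d (mod 121) for the divisors d until we hit 1:
46^1 ≡ 46
46^2 ≡ 59
46^5 ≡ 43
46^10 ≡ 34
46^11 ≡ 112
46^22 ≡ 81
46^55 ≡ 120
46^110 ≡ 1
Hence ord(46) = 110.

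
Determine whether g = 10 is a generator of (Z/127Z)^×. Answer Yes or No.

No

φ(127) = 127 − 1 = 126 = 2 · 3^2 · 7.
It suffices to check that the order of 10 is not a proper divisor of 126: compute 10^(126/q) for q ∈ {2, 3, 7}.
10^63 ≡ 126 (mod 127)  [q = 2: ≢ 1 ✓]
10^42 ≡ 1 (mod 127)  [q = 3: ≡ 1 ✗]
10^18 ≡ 8 (mod 127)  [q = 7: ≢ 1 ✓]
Since 10^42 ≡ 1, the order of 10 divides 42 < 126, so 10 is not a primitive root.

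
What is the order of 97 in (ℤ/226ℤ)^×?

14

The order of 97 must divide φ(226) = φ(2)·φ(113) = 1·112 = 112 = 2^4 · 7.
Divisors of 112: 1, 2, 4, 7, 8, 14, 16, 28, 56, 112.
Evaluate successive powers at the divisors of 112:
97^1 ≡ 97 (mod 226)
97^2 ≡ 143 (mod 226)
97^4 ≡ 109 (mod 226)
97^7 ≡ 225 (mod 226)
97^8 ≡ 129 (mod 226)
97^14 ≡ 1 (mod 226) ✓
Hence ord(97) = 14.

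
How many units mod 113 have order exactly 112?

48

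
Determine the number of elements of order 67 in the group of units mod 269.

φ(269) = 269 − 1 = 268 = 2^2 · 67.
(Z/269Z)^× is cyclic (|G| = 268); a cyclic group of order m has exactly φ(d) elements of each order d | m, and none otherwise.
67 | 268, and φ(67) = 67 − 1 = 66.

66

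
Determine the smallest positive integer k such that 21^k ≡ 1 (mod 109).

The order of 21 must divide φ(109) = 109 − 1 = 108 = 2^2 · 3^3.
Divisors of 108: 1, 2, 3, 4, 6, 9, 12, 18, 27, 36, 54, 108.
Compute 21^d (mod 109) for the divisors d until we hit 1:
21^1 ≡ 21
21^2 ≡ 5
21^3 ≡ 105
21^4 ≡ 25
21^6 ≡ 16
21^9 ≡ 45
21^12 ≡ 38
21^18 ≡ 63
21^27 ≡ 1
The smallest such exponent is 27, so the order of 21 is 27.

27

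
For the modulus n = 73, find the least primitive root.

φ(73) = 73 − 1 = 72 = 2^3 · 3^2.
g is a primitive root iff g^(72/q) ≢ 1 (mod 73) for each prime q ∈ {2, 3}.
g = 2: 2^36 ≡ 1 — hits 1, so not a primitive root.
g = 3: 3^36 ≡ 1 — hits 1, so not a primitive root.
g = 4: 4^36 ≡ 1 — hits 1, so not a primitive root.
g = 5: 5^36 ≡ 72; 5^24 ≡ 8 — none is 1, so 5 is a primitive root.
The smallest primitive root modulo 73 is 5.

5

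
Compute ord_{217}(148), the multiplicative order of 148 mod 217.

30

The order of 148 must divide φ(217) = φ(7·31) = (7−1)·(31−1) = 6·30 = 180 = 2^2 · 3^2 · 5.
Divisors of 180: 1, 2, 3, 4, 5, 6, 9, 10, 12, 15, 18, 20, 30, 36, 45, 60, 90, 180.
Compute 148^d (mod 217) for the divisors d until we hit 1:
148^1 ≡ 148 (mod 217)
148^2 ≡ 204 (mod 217)
148^3 ≡ 29 (mod 217)
148^4 ≡ 169 (mod 217)
148^5 ≡ 57 (mod 217)
148^6 ≡ 190 (mod 217)
148^9 ≡ 85 (mod 217)
148^10 ≡ 211 (mod 217)
148^12 ≡ 78 (mod 217)
148^15 ≡ 92 (mod 217)
148^18 ≡ 64 (mod 217)
148^20 ≡ 36 (mod 217)
148^30 ≡ 1 (mod 217) ✓
Hence ord(148) = 30.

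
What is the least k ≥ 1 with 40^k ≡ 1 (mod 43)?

21

By Lagrange's theorem, ord_43(40) divides φ(43) = 43 − 1 = 42 = 2 · 3 · 7.
Divisors of 42: 1, 2, 3, 6, 7, 14, 21, 42.
Compute 40^d (mod 43) for the divisors d until we hit 1:
40^1 ≡ 40 (mod 43)
40^2 ≡ 9 (mod 43)
40^3 ≡ 16 (mod 43)
40^6 ≡ 41 (mod 43)
40^7 ≡ 6 (mod 43)
40^14 ≡ 36 (mod 43)
40^21 ≡ 1 (mod 43) ✓
Hence ord(40) = 21.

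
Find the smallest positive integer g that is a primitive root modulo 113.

φ(113) = 113 − 1 = 112 = 2^4 · 7.
g is a primitive root iff g^(112/q) ≢ 1 (mod 113) for each prime q ∈ {2, 7}.
g = 2: 2^56 ≡ 1 — hits 1, so not a primitive root.
g = 3: 3^56 ≡ 112; 3^16 ≡ 49 — none is 1, so 3 is a primitive root.
So 3 is the smallest generator of (Z/113Z)^×.

3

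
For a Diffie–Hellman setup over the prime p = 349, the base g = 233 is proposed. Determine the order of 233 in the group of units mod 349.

ord(233) | φ(349) = 349 − 1 = 348 = 2^2 · 3 · 29.
Divisors of 348: 1, 2, 3, 4, 6, 12, 29, 58, 87, 116, 174, 348.
Compute 233^d (mod 349) for the divisors d until we hit 1:
233^1 ≡ 233 (mod 349)
233^2 ≡ 194 (mod 349)
233^3 ≡ 181 (mod 349)
233^4 ≡ 293 (mod 349)
233^6 ≡ 304 (mod 349)
233^12 ≡ 280 (mod 349)
233^29 ≡ 123 (mod 349)
233^58 ≡ 122 (mod 349)
233^87 ≡ 348 (mod 349)
233^116 ≡ 226 (mod 349)
233^174 ≡ 1 (mod 349) ✓
The smallest such exponent is 174, so the order of 233 is 174.

174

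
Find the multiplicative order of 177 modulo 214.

106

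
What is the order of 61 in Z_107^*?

53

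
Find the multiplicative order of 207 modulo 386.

By Lagrange's theorem, ord_386(207) divides φ(386) = φ(2)·φ(193) = 1·192 = 192 = 2^6 · 3.
Divisors of 192: 1, 2, 3, 4, 6, 8, 12, 16, 24, 32, 48, 64, 96, 192.
Check 207^d mod 386 for each divisor in increasing order:
207^1 ≡ 207 (mod 386)
207^2 ≡ 3 (mod 386)
207^3 ≡ 235 (mod 386)
207^4 ≡ 9 (mod 386)
207^6 ≡ 27 (mod 386)
207^8 ≡ 81 (mod 386)
207^12 ≡ 343 (mod 386)
207^16 ≡ 385 (mod 386)
207^24 ≡ 305 (mod 386)
207^32 ≡ 1 (mod 386) ✓
The smallest such exponent is 32, so the order of 207 is 32.

32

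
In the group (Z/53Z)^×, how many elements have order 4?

2

φ(53) = 53 − 1 = 52 = 2^2 · 13.
Since (Z/53Z)^× is cyclic of order 52, the number of elements of order d is φ(d) when d | 52 and 0 otherwise.
4 = 2^2 divides 52, and φ(4) = 2.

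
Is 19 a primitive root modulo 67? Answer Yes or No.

No

φ(67) = 67 − 1 = 66 = 2 · 3 · 11.
19 is a primitive root mod 67 iff 19^(φ(67)/q) ≢ 1 for every prime q | φ(67), i.e. q ∈ {2, 3, 11}.
19^33 ≡ 1 (mod 67)  [q = 2: ≡ 1 ✗]
19^22 ≡ 37 (mod 67)  [q = 3: ≢ 1 ✓]
19^6 ≡ 22 (mod 67)  [q = 11: ≢ 1 ✓]
The check at q = 2 fails, so 19 generates a proper subgroup.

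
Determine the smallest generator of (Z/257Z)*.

3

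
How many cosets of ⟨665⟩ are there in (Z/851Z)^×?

36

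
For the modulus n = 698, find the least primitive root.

7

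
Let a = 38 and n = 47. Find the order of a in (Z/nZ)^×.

46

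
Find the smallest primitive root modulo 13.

2

φ(13) = 13 − 1 = 12 = 2^2 · 3.
g is a primitive root iff g^(12/q) ≢ 1 (mod 13) for each prime q ∈ {2, 3}.
g = 2: 2^6 ≡ 12; 2^4 ≡ 3 — none is 1, so 2 is a primitive root.
The smallest primitive root modulo 13 is 2.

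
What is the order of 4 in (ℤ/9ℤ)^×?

The order of 4 must divide φ(9) = φ(3^2) = 3·(3−1) = 6 = 2 · 3.
Divisors of 6: 1, 2, 3, 6.
Check 4^d mod 9 for each divisor in increasing order:
4^1 ≡ 4
4^2 ≡ 7
4^3 ≡ 1
The smallest such exponent is 3, so the order of 4 is 3.

3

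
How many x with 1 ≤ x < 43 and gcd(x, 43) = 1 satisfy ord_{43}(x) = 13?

0

φ(43) = 43 − 1 = 42 = 2 · 3 · 7.
Since (Z/43Z)^× is cyclic of order 42, the number of elements of order d is φ(d) when d | 42 and 0 otherwise.
13 does not divide 42, so no element of (Z/43Z)^× has order 13.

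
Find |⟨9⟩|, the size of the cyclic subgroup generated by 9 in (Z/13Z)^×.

Since 9 ∈ (Z/13Z)^×, its order divides φ(13) = 13 − 1 = 12 = 2^2 · 3.
Divisors of 12: 1, 2, 3, 4, 6, 12.
Test each divisor d:
9^1 ≡ 9 (mod 13)
9^2 ≡ 3 (mod 13)
9^3 ≡ 1 (mod 13) ✓
Therefore the multiplicative order of 9 modulo 13 is 3.

3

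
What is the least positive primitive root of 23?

5

φ(23) = 23 − 1 = 22 = 2 · 11.
g is a primitive root iff g^(22/q) ≢ 1 (mod 23) for each prime q ∈ {2, 11}.
g = 2: 2^11 ≡ 1 — hits 1, so not a primitive root.
g = 3: 3^11 ≡ 1 — hits 1, so not a primitive root.
g = 4: 4^11 ≡ 1 — hits 1, so not a primitive root.
g = 5: 5^11 ≡ 22; 5^2 ≡ 2 — none is 1, so 5 is a primitive root.
Hence the least primitive root of 23 is 5.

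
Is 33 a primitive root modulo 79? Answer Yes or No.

No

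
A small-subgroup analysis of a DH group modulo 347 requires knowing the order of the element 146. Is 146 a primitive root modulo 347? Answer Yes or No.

Yes

φ(347) = 347 − 1 = 346 = 2 · 173.
146 is a primitive root mod 347 iff 146^(φ(347)/q) ≢ 1 for every prime q | φ(347), i.e. q ∈ {2, 173}.
146^173 ≡ 346 (mod 347)  [q = 2: ≢ 1 ✓]
146^2 ≡ 149 (mod 347)  [q = 173: ≢ 1 ✓]
Every test exponent gives a nontrivial residue, hence 146 generates the full group.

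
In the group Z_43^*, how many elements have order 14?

φ(43) = 43 − 1 = 42 = 2 · 3 · 7.
Since (Z/43Z)^× is cyclic of order 42, the number of elements of order d is φ(d) when d | 42 and 0 otherwise.
14 = 2 · 7 divides 42, and φ(14) = 6.

6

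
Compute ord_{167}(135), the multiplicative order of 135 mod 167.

Since 135 ∈ (Z/167Z)^×, its order divides φ(167) = 167 − 1 = 166 = 2 · 83.
Divisors of 166: 1, 2, 83, 166.
Check 135^d mod 167 for each divisor in increasing order:
135^1 ≡ 135
135^2 ≡ 22
135^83 ≡ 166
135^166 ≡ 1
Hence ord(135) = 166.

166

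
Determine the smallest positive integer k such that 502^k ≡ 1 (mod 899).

By Lagrange's theorem, ord_899(502) divides φ(899) = φ(29·31) = (29−1)·(31−1) = 28·30 = 840 = 2^3 · 3 · 5 · 7.
Divisors of 840: 1, 2, 3, 4, 5, 6, 7, 8, 10, 12, 14, 15, 20, 21, 24, 28, 30, 35, 40, 42, 56, 60, 70, 84, 105, 120, 140, 168, 210, 280, 420, 840.
Compute 502^d (mod 899) for the divisors d until we hit 1:
502^1 ≡ 502 (mod 899)
502^2 ≡ 284 (mod 899)
502^3 ≡ 526 (mod 899)
502^4 ≡ 645 (mod 899)
502^5 ≡ 150 (mod 899)
502^6 ≡ 683 (mod 899)
502^7 ≡ 347 (mod 899)
502^8 ≡ 687 (mod 899)
502^10 ≡ 25 (mod 899)
502^12 ≡ 807 (mod 899)
502^14 ≡ 842 (mod 899)
502^15 ≡ 154 (mod 899)
502^20 ≡ 625 (mod 899)
502^21 ≡ 898 (mod 899)
502^24 ≡ 373 (mod 899)
502^28 ≡ 552 (mod 899)
502^30 ≡ 342 (mod 899)
502^35 ≡ 57 (mod 899)
502^40 ≡ 459 (mod 899)
502^42 ≡ 1 (mod 899) ✓
The smallest such exponent is 42, so the order of 502 is 42.

42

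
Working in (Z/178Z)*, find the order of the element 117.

By Lagrange's theorem, ord_178(117) divides φ(178) = φ(2)·φ(89) = 1·88 = 88 = 2^3 · 11.
Divisors of 88: 1, 2, 4, 8, 11, 22, 44, 88.
Test each divisor d:
117^1 ≡ 117
117^2 ≡ 161
117^4 ≡ 111
117^8 ≡ 39
117^11 ≡ 37
117^22 ≡ 123
117^44 ≡ 177
117^88 ≡ 1
Therefore the multiplicative order of 117 modulo 178 is 88.

88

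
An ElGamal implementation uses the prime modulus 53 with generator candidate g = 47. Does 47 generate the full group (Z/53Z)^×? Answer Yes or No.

No

φ(53) = 53 − 1 = 52 = 2^2 · 13.
An element g generates (Z/53Z)^× iff g^(52/q) ≢ 1 (mod 53) for each prime q ∈ {2, 13}.
47^26 ≡ 1 (mod 53)  [q = 2: ≡ 1 ✗]
47^4 ≡ 24 (mod 53)  [q = 13: ≢ 1 ✓]
The check at q = 2 fails, so 47 generates a proper subgroup.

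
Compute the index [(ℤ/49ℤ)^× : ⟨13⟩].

3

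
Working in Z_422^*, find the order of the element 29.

210

The order of 29 must divide φ(422) = φ(2)·φ(211) = 1·210 = 210 = 2 · 3 · 5 · 7.
Divisors of 210: 1, 2, 3, 5, 6, 7, 10, 14, 15, 21, 30, 35, 42, 70, 105, 210.
Check 29^d mod 422 for each divisor in increasing order:
29^1 ≡ 29 (mod 422)
29^2 ≡ 419 (mod 422)
29^3 ≡ 335 (mod 422)
29^5 ≡ 261 (mod 422)
29^6 ≡ 395 (mod 422)
29^7 ≡ 61 (mod 422)
29^10 ≡ 179 (mod 422)
29^14 ≡ 345 (mod 422)
29^15 ≡ 299 (mod 422)
29^21 ≡ 367 (mod 422)
29^30 ≡ 359 (mod 422)
29^35 ≡ 15 (mod 422)
29^42 ≡ 71 (mod 422)
29^70 ≡ 225 (mod 422)
29^105 ≡ 421 (mod 422)
29^210 ≡ 1 (mod 422) ✓
So ord_422(29) = 210.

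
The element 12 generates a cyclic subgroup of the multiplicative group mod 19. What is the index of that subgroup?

3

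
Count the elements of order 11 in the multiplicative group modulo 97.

φ(97) = 97 − 1 = 96 = 2^5 · 3.
(Z/97Z)^× is cyclic (|G| = 96); a cyclic group of order m has exactly φ(d) elements of each order d | m, and none otherwise.
Since 11 ∤ 96, the count is 0.

0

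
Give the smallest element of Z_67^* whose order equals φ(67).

φ(67) = 67 − 1 = 66 = 2 · 3 · 11.
g is a primitive root iff g^(66/q) ≢ 1 (mod 67) for each prime q ∈ {2, 3, 11}.
g = 2: 2^33 ≡ 66; 2^22 ≡ 37; 2^6 ≡ 64 — none is 1, so 2 is a primitive root.
The smallest primitive root modulo 67 is 2.

2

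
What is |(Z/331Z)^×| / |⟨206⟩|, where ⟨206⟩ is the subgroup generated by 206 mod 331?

By Lagrange's theorem, ord_331(206) divides φ(331) = 331 − 1 = 330 = 2 · 3 · 5 · 11.
Divisors of 330: 1, 2, 3, 5, 6, 10, 11, 15, 22, 30, 33, 55, 66, 110, 165, 330.
Check 206^d mod 331 for each divisor in increasing order:
206^1 ≡ 206 (mod 331)
206^2 ≡ 68 (mod 331)
206^3 ≡ 106 (mod 331)
206^5 ≡ 257 (mod 331)
206^6 ≡ 313 (mod 331)
206^10 ≡ 180 (mod 331)
206^11 ≡ 8 (mod 331)
206^15 ≡ 251 (mod 331)
206^22 ≡ 64 (mod 331)
206^30 ≡ 111 (mod 331)
206^33 ≡ 181 (mod 331)
206^55 ≡ 330 (mod 331)
206^66 ≡ 323 (mod 331)
206^110 ≡ 1 (mod 331) ✓
Thus |⟨206⟩| = ord(206) = 110.
Index = |(Z/331Z)^×| / |⟨206⟩| = 330 / 110 = 3.

3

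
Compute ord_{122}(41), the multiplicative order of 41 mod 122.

10

ord(41) | φ(122) = φ(2)·φ(61) = 1·60 = 60 = 2^2 · 3 · 5.
Divisors of 60: 1, 2, 3, 4, 5, 6, 10, 12, 15, 20, 30, 60.
Test each divisor d:
41^1 ≡ 41
41^2 ≡ 95
41^3 ≡ 113
41^4 ≡ 119
41^5 ≡ 121
41^6 ≡ 81
41^10 ≡ 1
So ord_122(41) = 10.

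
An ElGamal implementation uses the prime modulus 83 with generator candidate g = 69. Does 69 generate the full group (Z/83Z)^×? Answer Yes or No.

No

φ(83) = 83 − 1 = 82 = 2 · 41.
An element g generates (Z/83Z)^× iff g^(82/q) ≢ 1 (mod 83) for each prime q ∈ {2, 41}.
69^41 ≡ 1 (mod 83)  [q = 2: ≡ 1 ✗]
69^2 ≡ 30 (mod 83)  [q = 41: ≢ 1 ✓]
Since 69^41 ≡ 1, the order of 69 divides 41 < 82, so 69 is not a primitive root.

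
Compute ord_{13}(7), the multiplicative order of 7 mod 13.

12

ord(7) | φ(13) = 13 − 1 = 12 = 2^2 · 3.
Divisors of 12: 1, 2, 3, 4, 6, 12.
Test each divisor d:
7^1 ≡ 7
7^2 ≡ 10
7^3 ≡ 5
7^4 ≡ 9
7^6 ≡ 12
7^12 ≡ 1
The smallest such exponent is 12, so the order of 7 is 12.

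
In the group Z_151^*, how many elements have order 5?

φ(151) = 151 − 1 = 150 = 2 · 3 · 5^2.
In a cyclic group of order 150, there are φ(d) elements of order d for each divisor d of 150, and zero for non-divisors.
5 | 150, and φ(5) = 5 − 1 = 4.

4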